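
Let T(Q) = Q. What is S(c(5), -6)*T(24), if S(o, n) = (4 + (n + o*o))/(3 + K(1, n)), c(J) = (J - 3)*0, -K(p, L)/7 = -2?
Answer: -48/17 ≈ -2.8235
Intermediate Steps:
K(p, L) = 14 (K(p, L) = -7*(-2) = 14)
c(J) = 0 (c(J) = (-3 + J)*0 = 0)
S(o, n) = 4/17 + n/17 + o²/17 (S(o, n) = (4 + (n + o*o))/(3 + 14) = (4 + (n + o²))/17 = (4 + n + o²)*(1/17) = 4/17 + n/17 + o²/17)
S(c(5), -6)*T(24) = (4/17 + (1/17)*(-6) + (1/17)*0²)*24 = (4/17 - 6/17 + (1/17)*0)*24 = (4/17 - 6/17 + 0)*24 = -2/17*24 = -48/17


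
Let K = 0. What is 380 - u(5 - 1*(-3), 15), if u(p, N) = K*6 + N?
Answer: 365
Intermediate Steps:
u(p, N) = N (u(p, N) = 0*6 + N = 0 + N = N)
380 - u(5 - 1*(-3), 15) = 380 - 1*15 = 380 - 15 = 365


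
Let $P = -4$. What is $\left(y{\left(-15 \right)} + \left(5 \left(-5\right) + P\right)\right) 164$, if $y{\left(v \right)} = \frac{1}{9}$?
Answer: $- \frac{42640}{9} \approx -4737.8$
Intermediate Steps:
$y{\left(v \right)} = \frac{1}{9}$
$\left(y{\left(-15 \right)} + \left(5 \left(-5\right) + P\right)\right) 164 = \left(\frac{1}{9} + \left(5 \left(-5\right) - 4\right)\right) 164 = \left(\frac{1}{9} - 29\right) 164 = \left(- \frac{260}{9}\right) 164 = - \frac{42640}{9}$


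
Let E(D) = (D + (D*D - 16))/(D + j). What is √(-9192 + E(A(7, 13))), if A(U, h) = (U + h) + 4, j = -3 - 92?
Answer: 4*I*√2898646/71 ≈ 95.918*I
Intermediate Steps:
j = -95
A(U, h) = 4 + U + h
E(D) = (-16 + D + D²)/(-95 + D) (E(D) = (D + (D*D - 16))/(D - 95) = (D + (D² - 16))/(-95 + D) = (D + (-16 + D²))/(-95 + D) = (-16 + D + D²)/(-95 + D))
√(-9192 + E(A(7, 13))) = √(-9192 + (-16 + (4 + 7 + 13) + (4 + 7 + 13)²)/(-95 + (4 + 7 + 13))) = √(-9192 + (-16 + 24 + 24²)/(-95 + 24)) = √(-9192 + (-16 + 24 + 576)/(-71)) = √(-9192 - 1/71*584) = √(-9192 - 584/71) = √(-653216/71) = 4*I*√2898646/71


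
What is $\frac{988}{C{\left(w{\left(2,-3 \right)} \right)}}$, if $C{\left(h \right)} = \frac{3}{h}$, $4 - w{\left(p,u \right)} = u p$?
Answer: $\frac{9880}{3} \approx 3293.3$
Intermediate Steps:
$w{\left(p,u \right)} = 4 - p u$ ($w{\left(p,u \right)} = 4 - u p = 4 - p u$)
$\frac{988}{C{\left(w{\left(2,-3 \right)} \right)}} = \frac{988}{3 \frac{1}{4 - 2 \left(-3\right)}} = \frac{988}{3 \frac{1}{4 + 6}} = \frac{988}{3 \cdot \frac{1}{10}} = \frac{988}{\frac{3}{10}} = 988 \cdot \frac{10}{3} = \frac{9880}{3}$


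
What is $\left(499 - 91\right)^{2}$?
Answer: $166464$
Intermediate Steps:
$\left(499 - 91\right)^{2} = 408^{2} = 166464$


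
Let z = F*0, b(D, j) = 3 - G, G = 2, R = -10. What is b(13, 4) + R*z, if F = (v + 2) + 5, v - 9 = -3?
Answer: 1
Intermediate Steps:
v = 6 (v = 9 - 3 = 6)
b(D, j) = 1 (b(D, j) = 3 - 1*2 = 3 - 2 = 1)
F = 13 (F = (6 + 2) + 5 = 8 + 5 = 13)
z = 0 (z = 13*0 = 0)
b(13, 4) + R*z = 1 - 10*0 = 1 + 0 = 1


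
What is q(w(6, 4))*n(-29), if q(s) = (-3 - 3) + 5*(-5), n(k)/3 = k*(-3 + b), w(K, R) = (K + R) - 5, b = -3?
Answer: -16182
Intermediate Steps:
w(K, R) = -5 + K + R
n(k) = -18*k (n(k) = 3*(k*(-3 - 3)) = 3*(k*(-6)) = 3*(-6*k) = -18*k)
q(s) = -31 (q(s) = -6 - 25 = -31)
q(w(6, 4))*n(-29) = -(-558)*(-29) = -31*522 = -16182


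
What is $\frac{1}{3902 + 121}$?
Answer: $\frac{1}{4023} \approx 0.00024857$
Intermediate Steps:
$\frac{1}{3902 + 121} = \frac{1}{4023}$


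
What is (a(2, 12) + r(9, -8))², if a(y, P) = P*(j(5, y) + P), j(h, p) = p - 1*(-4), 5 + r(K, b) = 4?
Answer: 46225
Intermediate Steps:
r(K, b) = -1 (r(K, b) = -5 + 4 = -1)
j(h, p) = 4 + p (j(h, p) = p + 4 = 4 + p)
a(y, P) = P*(4 + P + y) (a(y, P) = P*((4 + y) + P) = P*(4 + P + y))
(a(2, 12) + r(9, -8))² = (12*(4 + 12 + 2) - 1)² = (12*18 - 1)² = (216 - 1)² = 215² = 46225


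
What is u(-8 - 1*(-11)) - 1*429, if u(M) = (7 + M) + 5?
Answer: -414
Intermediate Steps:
u(M) = 12 + M
u(-8 - 1*(-11)) - 1*429 = (12 + (-8 - 1*(-11))) - 1*429 = (12 + (-8 + 11)) - 429 = (12 + 3) - 429 = 15 - 429 = -414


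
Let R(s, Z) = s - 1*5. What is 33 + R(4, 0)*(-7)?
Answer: 40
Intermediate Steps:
R(s, Z) = -5 + s (R(s, Z) = s - 5 = -5 + s)
33 + R(4, 0)*(-7) = 33 + (-5 + 4)*(-7) = 33 - 1*(-7) = 33 + 7 = 40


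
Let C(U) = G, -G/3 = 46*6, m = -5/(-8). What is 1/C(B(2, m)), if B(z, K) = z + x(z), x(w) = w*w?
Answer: -1/828 ≈ -0.0012077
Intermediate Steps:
x(w) = w²
m = 5/8 (m = -5*(-⅛) = 5/8 ≈ 0.62500)
B(z, K) = z + z²
G = -828 (G = -138*6 = -3*276 = -828)
C(U) = -828
1/C(B(2, m)) = 1/(-828) = -1/828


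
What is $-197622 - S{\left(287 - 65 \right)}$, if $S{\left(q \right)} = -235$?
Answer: $-197387$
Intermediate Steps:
$-197622 - S{\left(287 - 65 \right)} = -197622 - -235 = -197622 + 235 = -197387$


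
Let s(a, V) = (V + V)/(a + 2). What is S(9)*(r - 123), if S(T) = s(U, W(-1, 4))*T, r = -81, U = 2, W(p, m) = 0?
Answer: 0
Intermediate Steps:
s(a, V) = 2*V/(2 + a) (s(a, V) = (2*V)/(2 + a) = 2*V/(2 + a))
S(T) = 0 (S(T) = (2*0/(2 + 2))*T = (2*0/4)*T = (2*0*(¼))*T = 0*T = 0)
S(9)*(r - 123) = 0*(-81 - 123) = 0*(-204) = 0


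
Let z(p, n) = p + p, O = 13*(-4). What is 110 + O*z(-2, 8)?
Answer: 318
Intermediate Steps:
O = -52
z(p, n) = 2*p
110 + O*z(-2, 8) = 110 - 104*(-2) = 110 - 52*(-4) = 110 + 208 = 318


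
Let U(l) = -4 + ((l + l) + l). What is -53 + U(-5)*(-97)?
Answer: 1790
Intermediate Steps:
U(l) = -4 + 3*l (U(l) = -4 + (2*l + l) = -4 + 3*l)
-53 + U(-5)*(-97) = -53 + (-4 + 3*(-5))*(-97) = -53 + (-4 - 15)*(-97) = -53 - 19*(-97) = -53 + 1843 = 1790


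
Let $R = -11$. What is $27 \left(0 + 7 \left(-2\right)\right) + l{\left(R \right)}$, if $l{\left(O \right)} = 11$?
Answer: $-367$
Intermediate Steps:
$27 \left(0 + 7 \left(-2\right)\right) + l{\left(R \right)} = 27 \left(0 + 7 \left(-2\right)\right) + 11 = 27 \left(0 - 14\right) + 11 = 27 \left(-14\right) + 11 = -378 + 11 = -367$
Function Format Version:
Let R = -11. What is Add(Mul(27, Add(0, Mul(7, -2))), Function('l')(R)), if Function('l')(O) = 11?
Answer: -367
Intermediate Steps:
Add(Mul(27, Add(0, Mul(7, -2))), Function('l')(R)) = Add(Mul(27, Add(0, Mul(7, -2))), 11) = Add(Mul(27, Add(0, -14)), 11) = Add(Mul(27, -14), 11) = Add(-378, 11) = -367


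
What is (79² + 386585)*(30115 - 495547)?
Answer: -182833790832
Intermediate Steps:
(79² + 386585)*(30115 - 495547) = (6241 + 386585)*(-465432) = 392826*(-465432) = -182833790832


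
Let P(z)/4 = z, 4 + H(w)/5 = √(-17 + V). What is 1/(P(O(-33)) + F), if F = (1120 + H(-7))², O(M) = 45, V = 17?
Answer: 1/1210180 ≈ 8.2632e-7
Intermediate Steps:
H(w) = -20 (H(w) = -20 + 5*√(-17 + 17) = -20 + 5*√0 = -20 + 5*0 = -20 + 0 = -20)
P(z) = 4*z
F = 1210000 (F = (1120 - 20)² = 1100² = 1210000)
1/(P(O(-33)) + F) = 1/(4*45 + 1210000) = 1/(180 + 1210000) = 1/1210180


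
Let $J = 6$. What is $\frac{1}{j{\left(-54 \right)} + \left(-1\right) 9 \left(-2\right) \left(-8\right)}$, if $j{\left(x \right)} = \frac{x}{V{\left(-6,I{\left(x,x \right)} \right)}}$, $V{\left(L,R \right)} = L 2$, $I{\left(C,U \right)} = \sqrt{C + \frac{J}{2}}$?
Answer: $- \frac{2}{279} \approx -0.0071685$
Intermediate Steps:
$I{\left(C,U \right)} = \sqrt{3 + C}$ ($I{\left(C,U \right)} = \sqrt{C + \frac{6}{2}} = \sqrt{C + 6 \cdot \frac{1}{2}} = \sqrt{C + 3} = \sqrt{3 + C}$)
$V{\left(L,R \right)} = 2 L$
$j{\left(x \right)} = - \frac{x}{12}$ ($j{\left(x \right)} = \frac{x}{2 \left(-6\right)} = \frac{x}{-12} = x \left(- \frac{1}{12}\right) = - \frac{x}{12}$)
$\frac{1}{j{\left(-54 \right)} + \left(-1\right) 9 \left(-2\right) \left(-8\right)} = \frac{1}{\left(- \frac{1}{12}\right) \left(-54\right) + \left(-1\right) 9 \left(-2\right) \left(-8\right)} = \frac{1}{\frac{9}{2} + \left(-9\right) \left(-2\right) \left(-8\right)} = \frac{1}{\frac{9}{2} + 18 \left(-8\right)} = \frac{1}{\frac{9}{2} - 144} = \frac{1}{- \frac{279}{2}} = - \frac{2}{279}$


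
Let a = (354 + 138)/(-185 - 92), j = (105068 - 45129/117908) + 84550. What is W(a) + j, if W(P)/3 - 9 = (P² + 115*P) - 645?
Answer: 241820539589025/1292423276 ≈ 1.8711e+5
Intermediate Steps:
j = 3193919145/16844 (j = (105068 - 45129*1/117908) + 84550 = (105068 - 6447/16844) + 84550 = 1769758945/16844 + 84550 = 3193919145/16844 ≈ 1.8962e+5)
a = -492/277 (a = 492/(-277) = 492*(-1/277) = -492/277 ≈ -1.7762)
W(P) = -1908 + 3*P² + 345*P (W(P) = 27 + 3*((P² + 115*P) - 645) = 27 + 3*(-645 + P² + 115*P) = 27 + (-1935 + 3*P² + 345*P) = -1908 + 3*P² + 345*P)
W(a) + j = (-1908 + 3*(-492/277)² + 345*(-492/277)) + 3193919145/16844 = (-1908 + 3*(242064/76729) - 169740/277) + 3193919145/16844 = (-1908 + 726192/76729 - 169740/277) + 3193919145/16844 = -192690720/76729 + 3193919145/16844 = 241820539589025/1292423276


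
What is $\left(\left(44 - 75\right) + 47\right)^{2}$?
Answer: $256$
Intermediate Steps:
$\left(\left(44 - 75\right) + 47\right)^{2} = \left(-31 + 47\right)^{2} = 16^{2} = 256$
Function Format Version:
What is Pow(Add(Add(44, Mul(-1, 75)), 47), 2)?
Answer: 256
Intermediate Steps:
Pow(Add(Add(44, Mul(-1, 75)), 47), 2) = Pow(Add(Add(44, -75), 47), 2) = Pow(Add(-31, 47), 2) = Pow(16, 2) = 256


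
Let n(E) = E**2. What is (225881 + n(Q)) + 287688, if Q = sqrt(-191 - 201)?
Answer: 513177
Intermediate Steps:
Q = 14*I*sqrt(2) (Q = sqrt(-392) = 14*I*sqrt(2) ≈ 19.799*I)
(225881 + n(Q)) + 287688 = (225881 + (14*I*sqrt(2))**2) + 287688 = (225881 - 392) + 287688 = 225489 + 287688 = 513177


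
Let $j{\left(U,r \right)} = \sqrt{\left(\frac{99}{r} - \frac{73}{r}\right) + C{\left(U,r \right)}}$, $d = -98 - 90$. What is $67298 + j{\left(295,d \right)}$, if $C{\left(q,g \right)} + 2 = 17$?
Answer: $67298 + \frac{\sqrt{131318}}{94} \approx 67302.0$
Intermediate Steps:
$d = -188$
$C{\left(q,g \right)} = 15$ ($C{\left(q,g \right)} = -2 + 17 = 15$)
$j{\left(U,r \right)} = \sqrt{15 + \frac{26}{r}}$ ($j{\left(U,r \right)} = \sqrt{\left(\frac{99}{r} - \frac{73}{r}\right) + 15} = \sqrt{\frac{26}{r} + 15} = \sqrt{15 + \frac{26}{r}}$)
$67298 + j{\left(295,d \right)} = 67298 + \sqrt{15 + \frac{26}{-188}} = 67298 + \sqrt{15 + 26 \left(- \frac{1}{188}\right)} = 67298 + \sqrt{15 - \frac{13}{94}} = 67298 + \sqrt{\frac{1397}{94}} = 67298 + \frac{\sqrt{131318}}{94}$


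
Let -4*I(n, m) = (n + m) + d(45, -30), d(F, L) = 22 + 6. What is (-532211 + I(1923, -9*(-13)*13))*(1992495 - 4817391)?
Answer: 1505892734784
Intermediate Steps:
d(F, L) = 28
I(n, m) = -7 - m/4 - n/4 (I(n, m) = -((n + m) + 28)/4 = -((m + n) + 28)/4 = -(28 + m + n)/4 = -7 - m/4 - n/4)
(-532211 + I(1923, -9*(-13)*13))*(1992495 - 4817391) = (-532211 + (-7 - (-9*(-13))*13/4 - 1/4*1923))*(1992495 - 4817391) = (-532211 + (-7 - 117*13/4 - 1923/4))*(-2824896) = (-532211 + (-7 - 1/4*1521 - 1923/4))*(-2824896) = (-532211 + (-7 - 1521/4 - 1923/4))*(-2824896) = (-532211 - 868)*(-2824896) = -533079*(-2824896) = 1505892734784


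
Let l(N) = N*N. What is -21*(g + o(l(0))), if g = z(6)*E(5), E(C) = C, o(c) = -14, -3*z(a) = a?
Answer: 504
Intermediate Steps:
l(N) = N²
z(a) = -a/3
g = -10 (g = -⅓*6*5 = -2*5 = -10)
-21*(g + o(l(0))) = -21*(-10 - 14) = -21*(-24) = 504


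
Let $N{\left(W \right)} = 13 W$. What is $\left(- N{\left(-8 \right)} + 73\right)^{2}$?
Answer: $31329$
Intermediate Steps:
$\left(- N{\left(-8 \right)} + 73\right)^{2} = \left(- 13 \left(-8\right) + 73\right)^{2} = \left(\left(-1\right) \left(-104\right) + 73\right)^{2} = \left(104 + 73\right)^{2} = 177^{2} = 31329$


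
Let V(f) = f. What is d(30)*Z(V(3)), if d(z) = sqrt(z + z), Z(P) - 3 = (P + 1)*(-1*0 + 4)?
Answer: 38*sqrt(15) ≈ 147.17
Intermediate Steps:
Z(P) = 7 + 4*P (Z(P) = 3 + (P + 1)*(-1*0 + 4) = 3 + (1 + P)*(0 + 4) = 3 + (1 + P)*4 = 3 + (4 + 4*P) = 7 + 4*P)
d(z) = sqrt(2)*sqrt(z) (d(z) = sqrt(2*z) = sqrt(2)*sqrt(z))
d(30)*Z(V(3)) = (sqrt(2)*sqrt(30))*(7 + 4*3) = (2*sqrt(15))*(7 + 12) = (2*sqrt(15))*19 = 38*sqrt(15)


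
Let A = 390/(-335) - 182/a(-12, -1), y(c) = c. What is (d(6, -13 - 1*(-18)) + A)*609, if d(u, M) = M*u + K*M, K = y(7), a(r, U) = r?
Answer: 6447077/134 ≈ 48113.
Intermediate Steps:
K = 7
d(u, M) = 7*M + M*u (d(u, M) = M*u + 7*M = 7*M + M*u)
A = 5629/402 (A = 390/(-335) - 182/(-12) = 390*(-1/335) - 182*(-1/12) = -78/67 + 91/6 = 5629/402 ≈ 14.002)
(d(6, -13 - 1*(-18)) + A)*609 = ((-13 - 1*(-18))*(7 + 6) + 5629/402)*609 = ((-13 + 18)*13 + 5629/402)*609 = (5*13 + 5629/402)*609 = (65 + 5629/402)*609 = (31759/402)*609 = 6447077/134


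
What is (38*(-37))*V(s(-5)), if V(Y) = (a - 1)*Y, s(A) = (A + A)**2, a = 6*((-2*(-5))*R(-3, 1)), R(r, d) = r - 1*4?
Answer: 59192600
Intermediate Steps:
R(r, d) = -4 + r (R(r, d) = r - 4 = -4 + r)
a = -420 (a = 6*((-2*(-5))*(-4 - 3)) = 6*(10*(-7)) = 6*(-70) = -420)
s(A) = 4*A**2 (s(A) = (2*A)**2 = 4*A**2)
V(Y) = -421*Y (V(Y) = (-420 - 1)*Y = -421*Y)
(38*(-37))*V(s(-5)) = (38*(-37))*(-1684*(-5)**2) = -(-591926)*4*25 = -(-591926)*100 = -1406*(-42100) = 59192600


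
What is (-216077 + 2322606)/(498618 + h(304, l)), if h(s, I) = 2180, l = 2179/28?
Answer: 2106529/500798 ≈ 4.2063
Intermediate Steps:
l = 2179/28 (l = 2179*(1/28) = 2179/28 ≈ 77.821)
(-216077 + 2322606)/(498618 + h(304, l)) = (-216077 + 2322606)/(498618 + 2180) = 2106529/500798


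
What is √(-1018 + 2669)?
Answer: √1651 ≈ 40.633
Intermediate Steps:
√(-1018 + 2669) = √1651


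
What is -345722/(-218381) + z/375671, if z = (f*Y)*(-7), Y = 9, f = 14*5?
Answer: 128914669252/82039408651 ≈ 1.5714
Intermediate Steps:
f = 70
z = -4410 (z = (70*9)*(-7) = 630*(-7) = -4410)
-345722/(-218381) + z/375671 = -345722/(-218381) - 4410/375671 = -345722*(-1/218381) - 4410*1/375671 = 345722/218381 - 4410/375671 = 128914669252/82039408651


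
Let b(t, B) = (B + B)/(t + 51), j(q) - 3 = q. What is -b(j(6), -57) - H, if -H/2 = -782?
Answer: -15621/10 ≈ -1562.1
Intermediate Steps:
H = 1564 (H = -2*(-782) = 1564)
j(q) = 3 + q
b(t, B) = 2*B/(51 + t) (b(t, B) = (2*B)/(51 + t) = 2*B/(51 + t))
-b(j(6), -57) - H = -2*(-57)/(51 + (3 + 6)) - 1*1564 = -2*(-57)/(51 + 9) - 1564 = -2*(-57)/60 - 1564 = -1*(-19/10) - 1564 = 19/10 - 1564 = -15621/10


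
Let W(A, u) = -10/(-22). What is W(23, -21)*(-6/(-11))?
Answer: 30/121 ≈ 0.24793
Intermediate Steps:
W(A, u) = 5/11 (W(A, u) = -10*(-1/22) = 5/11)
W(23, -21)*(-6/(-11)) = 5*(-6/(-11))/11 = 5*(-6*(-1/11))/11 = (5/11)*(6/11) = 30/121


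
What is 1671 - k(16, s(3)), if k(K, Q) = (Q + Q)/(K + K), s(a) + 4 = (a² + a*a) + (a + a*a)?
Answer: 13355/8 ≈ 1669.4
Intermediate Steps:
s(a) = -4 + a + 3*a² (s(a) = -4 + ((a² + a*a) + (a + a*a)) = -4 + ((a² + a²) + (a + a²)) = -4 + (2*a² + (a + a²)) = -4 + (a + 3*a²) = -4 + a + 3*a²)
k(K, Q) = Q/K (k(K, Q) = (2*Q)/((2*K)) = (2*Q)*(1/(2*K)) = Q/K)
1671 - k(16, s(3)) = 1671 - (-4 + 3 + 3*3²)/16 = 1671 - (-4 + 3 + 3*9)/16 = 1671 - (-4 + 3 + 27)/16 = 1671 - 26/16 = 1671 - 1*13/8 = 1671 - 13/8 = 13355/8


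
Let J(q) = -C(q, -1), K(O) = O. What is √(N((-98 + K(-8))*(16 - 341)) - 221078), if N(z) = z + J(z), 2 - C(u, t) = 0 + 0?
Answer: I*√186630 ≈ 432.01*I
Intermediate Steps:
C(u, t) = 2 (C(u, t) = 2 - (0 + 0) = 2 - 1*0 = 2 + 0 = 2)
J(q) = -2 (J(q) = -1*2 = -2)
N(z) = -2 + z (N(z) = z - 2 = -2 + z)
√(N((-98 + K(-8))*(16 - 341)) - 221078) = √((-2 + (-98 - 8)*(16 - 341)) - 221078) = √((-2 - 106*(-325)) - 221078) = √((-2 + 34450) - 221078) = √(34448 - 221078) = √(-186630) = I*√186630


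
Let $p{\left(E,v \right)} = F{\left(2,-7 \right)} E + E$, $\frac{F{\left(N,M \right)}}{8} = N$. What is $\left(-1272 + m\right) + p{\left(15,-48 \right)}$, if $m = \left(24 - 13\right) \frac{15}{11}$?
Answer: $-1002$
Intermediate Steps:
$F{\left(N,M \right)} = 8 N$
$p{\left(E,v \right)} = 17 E$ ($p{\left(E,v \right)} = 8 \cdot 2 E + E = 16 E + E = 17 E$)
$m = 15$ ($m = 11 \cdot 15 \cdot \frac{1}{11} = 11 \cdot \frac{15}{11} = 15$)
$\left(-1272 + m\right) + p{\left(15,-48 \right)} = \left(-1272 + 15\right) + 17 \cdot 15 = -1257 + 255 = -1002$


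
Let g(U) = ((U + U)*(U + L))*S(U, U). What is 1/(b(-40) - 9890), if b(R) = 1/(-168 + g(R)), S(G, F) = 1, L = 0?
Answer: -3032/29986479 ≈ -0.00010111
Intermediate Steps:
g(U) = 2*U² (g(U) = ((U + U)*(U + 0))*1 = ((2*U)*U)*1 = (2*U²)*1 = 2*U²)
b(R) = 1/(-168 + 2*R²)
1/(b(-40) - 9890) = 1/(1/(2*(-84 + (-40)²)) - 9890) = 1/(1/(2*(-84 + 1600)) - 9890) = 1/((½)/1516 - 9890) = 1/((½)*(1/1516) - 9890) = 1/(1/3032 - 9890) = 1/(-29986479/3032) = -3032/29986479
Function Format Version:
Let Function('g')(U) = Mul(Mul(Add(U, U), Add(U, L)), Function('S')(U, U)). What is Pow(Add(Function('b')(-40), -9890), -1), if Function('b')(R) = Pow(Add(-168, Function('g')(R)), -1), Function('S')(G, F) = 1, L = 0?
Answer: Rational(-3032, 29986479) ≈ -0.00010111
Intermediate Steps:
Function('g')(U) = Mul(2, Pow(U, 2)) (Function('g')(U) = Mul(Mul(Add(U, U), Add(U, 0)), 1) = Mul(Mul(Mul(2, U), U), 1) = Mul(Mul(2, Pow(U, 2)), 1) = Mul(2, Pow(U, 2)))
Function('b')(R) = Pow(Add(-168, Mul(2, Pow(R, 2))), -1)
Pow(Add(Function('b')(-40), -9890), -1) = Pow(Add(Mul(Rational(1, 2), Pow(Add(-84, Pow(-40, 2)), -1)), -9890), -1) = Pow(Add(Mul(Rational(1, 2), Pow(Add(-84, 1600), -1)), -9890), -1) = Pow(Add(Mul(Rational(1, 2), Pow(1516, -1)), -9890), -1) = Pow(Add(Mul(Rational(1, 2), Rational(1, 1516)), -9890), -1) = Pow(Add(Rational(1, 3032), -9890), -1) = Pow(Rational(-29986479, 3032), -1) = Rational(-3032, 29986479)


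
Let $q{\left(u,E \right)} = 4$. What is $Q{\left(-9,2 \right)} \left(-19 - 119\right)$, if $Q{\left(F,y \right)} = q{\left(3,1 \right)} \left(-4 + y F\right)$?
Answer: $12144$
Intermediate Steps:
$Q{\left(F,y \right)} = -16 + 4 F y$ ($Q{\left(F,y \right)} = 4 \left(-4 + y F\right) = 4 \left(-4 + F y\right) = -16 + 4 F y$)
$Q{\left(-9,2 \right)} \left(-19 - 119\right) = \left(-16 + 4 \left(-9\right) 2\right) \left(-19 - 119\right) = \left(-16 - 72\right) \left(-138\right) = \left(-88\right) \left(-138\right) = 12144$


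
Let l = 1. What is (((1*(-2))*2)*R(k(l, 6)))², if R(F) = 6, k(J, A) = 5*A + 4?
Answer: 576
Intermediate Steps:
k(J, A) = 4 + 5*A
(((1*(-2))*2)*R(k(l, 6)))² = (((1*(-2))*2)*6)² = (-2*2*6)² = (-4*6)² = (-24)² = 576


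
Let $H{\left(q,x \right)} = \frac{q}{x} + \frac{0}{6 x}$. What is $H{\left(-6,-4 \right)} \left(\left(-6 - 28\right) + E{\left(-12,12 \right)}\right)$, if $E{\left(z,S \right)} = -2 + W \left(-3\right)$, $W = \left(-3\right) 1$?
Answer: $- \frac{81}{2} \approx -40.5$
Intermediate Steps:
$H{\left(q,x \right)} = \frac{q}{x}$ ($H{\left(q,x \right)} = \frac{q}{x} + 0 \frac{1}{6 x} = \frac{q}{x} + 0 = \frac{q}{x}$)
$W = -3$
$E{\left(z,S \right)} = 7$ ($E{\left(z,S \right)} = -2 - -9 = -2 + 9 = 7$)
$H{\left(-6,-4 \right)} \left(\left(-6 - 28\right) + E{\left(-12,12 \right)}\right) = - \frac{6}{-4} \left(\left(-6 - 28\right) + 7\right) = \left(-6\right) \left(- \frac{1}{4}\right) \left(\left(-6 - 28\right) + 7\right) = \frac{3 \left(-34 + 7\right)}{2} = \frac{3}{2} \left(-27\right) = - \frac{81}{2}$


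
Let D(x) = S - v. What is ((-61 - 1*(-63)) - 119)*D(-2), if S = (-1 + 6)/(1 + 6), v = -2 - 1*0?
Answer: -2223/7 ≈ -317.57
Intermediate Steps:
v = -2 (v = -2 + 0 = -2)
S = 5/7 ≈ 0.71429
D(x) = 19/7 (D(x) = 5/7 - 1*(-2) = 5/7 + 2 = 19/7)
((-61 - 1*(-63)) - 119)*D(-2) = ((-61 - 1*(-63)) - 119)*(19/7) = ((-61 + 63) - 119)*(19/7) = (2 - 119)*(19/7) = -117*19/7 = -2223/7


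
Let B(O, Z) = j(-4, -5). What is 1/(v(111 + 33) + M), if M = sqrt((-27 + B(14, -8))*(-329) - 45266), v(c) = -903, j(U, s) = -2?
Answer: -903/851134 - 5*I*sqrt(1429)/851134 ≈ -0.0010609 - 0.00022207*I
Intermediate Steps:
B(O, Z) = -2
M = 5*I*sqrt(1429) (M = sqrt((-27 - 2)*(-329) - 45266) = sqrt(-29*(-329) - 45266) = sqrt(9541 - 45266) = sqrt(-35725) = 5*I*sqrt(1429) ≈ 189.01*I)
1/(v(111 + 33) + M) = 1/(-903 + 5*I*sqrt(1429))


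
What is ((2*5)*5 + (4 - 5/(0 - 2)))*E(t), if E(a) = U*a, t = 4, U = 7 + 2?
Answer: 2034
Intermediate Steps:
U = 9
E(a) = 9*a
((2*5)*5 + (4 - 5/(0 - 2)))*E(t) = ((2*5)*5 + (4 - 5/(0 - 2)))*(9*4) = (10*5 + (4 - 5/(-2)))*36 = (50 + (4 - 5*(-1/2)))*36 = (50 + (4 + 5/2))*36 = (50 + 13/2)*36 = (113/2)*36 = 2034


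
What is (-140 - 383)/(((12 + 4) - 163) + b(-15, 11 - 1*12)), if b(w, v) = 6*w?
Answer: 523/237 ≈ 2.2067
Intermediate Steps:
(-140 - 383)/(((12 + 4) - 163) + b(-15, 11 - 1*12)) = (-140 - 383)/(((12 + 4) - 163) + 6*(-15)) = -523/((16 - 163) - 90) = -523/(-147 - 90) = -523/(-237) = -523*(-1/237) = 523/237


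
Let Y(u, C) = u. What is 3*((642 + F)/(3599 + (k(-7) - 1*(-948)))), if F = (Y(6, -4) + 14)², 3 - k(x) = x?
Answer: 1042/1519 ≈ 0.68598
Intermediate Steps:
k(x) = 3 - x
F = 400 (F = (6 + 14)² = 20² = 400)
3*((642 + F)/(3599 + (k(-7) - 1*(-948)))) = 3*((642 + 400)/(3599 + ((3 - 1*(-7)) - 1*(-948)))) = 3*(1042/(3599 + ((3 + 7) + 948))) = 3*(1042/(3599 + (10 + 948))) = 3*(1042/(3599 + 958)) = 3*(1042/4557) = 1042/1519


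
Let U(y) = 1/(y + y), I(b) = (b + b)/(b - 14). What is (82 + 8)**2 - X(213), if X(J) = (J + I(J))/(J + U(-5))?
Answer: 3431306970/423671 ≈ 8099.0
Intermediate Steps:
I(b) = 2*b/(-14 + b) (I(b) = (2*b)/(-14 + b) = 2*b/(-14 + b))
U(y) = 1/(2*y)
X(J) = (J + 2*J/(-14 + J))/(-1/10 + J) (X(J) = (J + 2*J/(-14 + J))/(J + (1/2)/(-5)) = (J + 2*J/(-14 + J))/(J + (1/2)*(-1/5)) = (J + 2*J/(-14 + J))/(J - 1/10) = (J + 2*J/(-14 + J))/(-1/10 + J))
(82 + 8)**2 - X(213) = (82 + 8)**2 - 10*213*(-12 + 213)/((-1 + 10*213)*(-14 + 213)) = 90**2 - 10*213*201/((-1 + 2130)*199) = 8100 - 10*213*201/(2129*199) = 8100 - 1*428130/423671 = 8100 - 428130/423671 = 3431306970/423671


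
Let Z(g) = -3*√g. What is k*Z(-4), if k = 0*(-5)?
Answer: 0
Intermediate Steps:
k = 0
k*Z(-4) = 0*(-6*I) = 0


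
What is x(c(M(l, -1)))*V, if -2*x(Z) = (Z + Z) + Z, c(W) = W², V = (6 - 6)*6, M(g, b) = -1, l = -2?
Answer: 0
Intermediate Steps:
V = 0 (V = 0*6 = 0)
x(Z) = -3*Z/2 (x(Z) = -((Z + Z) + Z)/2 = -(2*Z + Z)/2 = -3*Z/2)
x(c(M(l, -1)))*V = -3/2*(-1)²*0 = -3/2*1*0 = -3/2*0 = 0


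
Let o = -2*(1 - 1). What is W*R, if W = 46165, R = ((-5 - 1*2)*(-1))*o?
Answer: 0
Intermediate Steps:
o = 0 (o = -2*0 = 0)
R = 0 (R = ((-5 - 1*2)*(-1))*0 = ((-5 - 2)*(-1))*0 = -7*(-1)*0 = 7*0 = 0)
W*R = 46165*0 = 0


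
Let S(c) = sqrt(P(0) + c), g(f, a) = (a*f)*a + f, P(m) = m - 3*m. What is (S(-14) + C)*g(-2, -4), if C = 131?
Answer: -4454 - 34*I*sqrt(14) ≈ -4454.0 - 127.22*I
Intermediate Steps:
P(m) = -2*m
g(f, a) = f + f*a**2 (g(f, a) = f*a**2 + f = f + f*a**2)
S(c) = sqrt(c) (S(c) = sqrt(-2*0 + c) = sqrt(0 + c) = sqrt(c))
(S(-14) + C)*g(-2, -4) = (sqrt(-14) + 131)*(-2*(1 + (-4)**2)) = (I*sqrt(14) + 131)*(-2*(1 + 16)) = (131 + I*sqrt(14))*(-2*17) = (131 + I*sqrt(14))*(-34) = -4454 - 34*I*sqrt(14)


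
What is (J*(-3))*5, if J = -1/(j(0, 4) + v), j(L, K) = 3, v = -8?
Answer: -3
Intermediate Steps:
J = ⅕ (J = -1/(3 - 8) = -1/(-5) = -1*(-⅕) = ⅕ ≈ 0.20000)
(J*(-3))*5 = ((⅕)*(-3))*5 = -⅗*5 = -3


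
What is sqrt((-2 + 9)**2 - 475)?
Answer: I*sqrt(426) ≈ 20.64*I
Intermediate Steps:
sqrt((-2 + 9)**2 - 475) = sqrt(7**2 - 475) = sqrt(49 - 475) = sqrt(-426) = I*sqrt(426)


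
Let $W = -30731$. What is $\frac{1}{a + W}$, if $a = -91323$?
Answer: $- \frac{1}{122054} \approx -8.1931 \cdot 10^{-6}$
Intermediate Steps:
$\frac{1}{a + W} = \frac{1}{-91323 - 30731} = \frac{1}{-122054} = - \frac{1}{122054}$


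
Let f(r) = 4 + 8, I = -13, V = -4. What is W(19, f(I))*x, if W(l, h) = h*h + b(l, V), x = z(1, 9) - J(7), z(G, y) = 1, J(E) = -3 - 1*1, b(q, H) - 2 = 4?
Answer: 750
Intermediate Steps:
b(q, H) = 6 (b(q, H) = 2 + 4 = 6)
J(E) = -4 (J(E) = -3 - 1 = -4)
f(r) = 12
x = 5 (x = 1 - 1*(-4) = 1 + 4 = 5)
W(l, h) = 6 + h² (W(l, h) = h*h + 6 = h² + 6 = 6 + h²)
W(19, f(I))*x = (6 + 12²)*5 = (6 + 144)*5 = 150*5 = 750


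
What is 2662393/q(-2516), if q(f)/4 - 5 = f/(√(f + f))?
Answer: 13311965/5132 - 2662393*I*√1258/5132 ≈ 2593.9 - 18400.0*I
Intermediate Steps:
q(f) = 20 + 2*√2*√f (q(f) = 20 + 4*(f/(√(f + f))) = 20 + 4*(f/(√(2*f))) = 20 + 4*(f/((√2*√f))) = 20 + 4*(f*(√2/(2*√f))) = 20 + 4*(√2*√f/2) = 20 + 2*√2*√f)
2662393/q(-2516) = 2662393/(20 + 2*√2*√(-2516)) = 2662393/(20 + 2*√2*(2*I*√629)) = 2662393/(20 + 4*I*√1258)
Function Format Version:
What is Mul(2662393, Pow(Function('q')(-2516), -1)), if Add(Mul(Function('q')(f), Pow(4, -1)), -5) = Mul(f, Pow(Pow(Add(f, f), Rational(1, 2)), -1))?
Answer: Add(Rational(13311965, 5132), Mul(Rational(-2662393, 5132), I, Pow(1258, Rational(1, 2)))) ≈ Add(2593.9, Mul(-18400., I))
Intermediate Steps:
Function('q')(f) = Add(20, Mul(2, Pow(2, Rational(1, 2)), Pow(f, Rational(1, 2)))) (Function('q')(f) = Add(20, Mul(4, Mul(f, Pow(Pow(Add(f, f), Rational(1, 2)), -1)))) = Add(20, Mul(4, Mul(f, Pow(Pow(Mul(2, f), Rational(1, 2)), -1)))) = Add(20, Mul(4, Mul(f, Pow(Mul(Pow(2, Rational(1, 2)), Pow(f, Rational(1, 2))), -1)))) = Add(20, Mul(4, Mul(f, Mul(Rational(1, 2), Pow(2, Rational(1, 2)), Pow(f, Rational(-1, 2)))))) = Add(20, Mul(4, Mul(Rational(1, 2), Pow(2, Rational(1, 2)), Pow(f, Rational(1, 2))))) = Add(20, Mul(2, Pow(2, Rational(1, 2)), Pow(f, Rational(1, 2)))))
Mul(2662393, Pow(Function('q')(-2516), -1)) = Mul(2662393, Pow(Add(20, Mul(2, Pow(2, Rational(1, 2)), Pow(-2516, Rational(1, 2)))), -1)) = Mul(2662393, Pow(Add(20, Mul(2, Pow(2, Rational(1, 2)), Mul(2, I, Pow(629, Rational(1, 2))))), -1)) = Mul(2662393, Pow(Add(20, Mul(4, I, Pow(1258, Rational(1, 2)))), -1))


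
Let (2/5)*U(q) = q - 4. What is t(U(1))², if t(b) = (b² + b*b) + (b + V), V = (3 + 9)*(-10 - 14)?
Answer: 33489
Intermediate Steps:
V = -288 (V = 12*(-24) = -288)
U(q) = -10 + 5*q/2 (U(q) = 5*(q - 4)/2 = 5*(-4 + q)/2 = -10 + 5*q/2)
t(b) = -288 + b + 2*b² (t(b) = (b² + b*b) + (b - 288) = (b² + b²) + (-288 + b) = 2*b² + (-288 + b) = -288 + b + 2*b²)
t(U(1))² = (-288 + (-10 + (5/2)*1) + 2*(-10 + (5/2)*1)²)² = (-288 + (-10 + 5/2) + 2*(-10 + 5/2)²)² = (-288 - 15/2 + 2*(-15/2)²)² = (-288 - 15/2 + 2*(225/4))² = (-288 - 15/2 + 225/2)² = (-183)² = 33489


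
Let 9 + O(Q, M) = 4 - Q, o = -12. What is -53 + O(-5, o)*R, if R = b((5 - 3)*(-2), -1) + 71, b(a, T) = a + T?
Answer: -53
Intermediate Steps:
b(a, T) = T + a
O(Q, M) = -5 - Q (O(Q, M) = -9 + (4 - Q) = -5 - Q)
R = 66 (R = (-1 + (5 - 3)*(-2)) + 71 = (-1 + 2*(-2)) + 71 = (-1 - 4) + 71 = -5 + 71 = 66)
-53 + O(-5, o)*R = -53 + (-5 - 1*(-5))*66 = -53 + (-5 + 5)*66 = -53 + 0*66 = -53 + 0 = -53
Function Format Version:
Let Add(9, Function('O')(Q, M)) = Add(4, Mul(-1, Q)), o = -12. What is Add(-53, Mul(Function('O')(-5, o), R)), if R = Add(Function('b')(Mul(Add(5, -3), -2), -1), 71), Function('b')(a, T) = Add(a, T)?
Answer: -53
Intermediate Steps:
Function('b')(a, T) = Add(T, a)
Function('O')(Q, M) = Add(-5, Mul(-1, Q)) (Function('O')(Q, M) = Add(-9, Add(4, Mul(-1, Q))) = Add(-5, Mul(-1, Q)))
R = 66 (R = Add(Add(-1, Mul(Add(5, -3), -2)), 71) = Add(Add(-1, Mul(2, -2)), 71) = Add(Add(-1, -4), 71) = Add(-5, 71) = 66)
Add(-53, Mul(Function('O')(-5, o), R)) = Add(-53, Mul(Add(-5, Mul(-1, -5)), 66)) = Add(-53, Mul(Add(-5, 5), 66)) = Add(-53, Mul(0, 66)) = Add(-53, 0) = -53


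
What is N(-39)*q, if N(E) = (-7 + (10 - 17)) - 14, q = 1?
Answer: -28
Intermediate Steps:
N(E) = -28 (N(E) = (-7 - 7) - 14 = -14 - 14 = -28)
N(-39)*q = -28*1 = -28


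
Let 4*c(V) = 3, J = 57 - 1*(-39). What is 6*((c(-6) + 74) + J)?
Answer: 2049/2 ≈ 1024.5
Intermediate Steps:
J = 96 (J = 57 + 39 = 96)
c(V) = ¾ (c(V) = (¼)*3 = ¾)
6*((c(-6) + 74) + J) = 6*((¾ + 74) + 96) = 6*(299/4 + 96) = 6*(683/4) = 2049/2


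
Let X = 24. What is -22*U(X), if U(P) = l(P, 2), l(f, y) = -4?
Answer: 88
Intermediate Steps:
U(P) = -4
-22*U(X) = -22*(-4) = 88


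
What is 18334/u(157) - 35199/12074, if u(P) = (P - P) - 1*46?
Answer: -111491935/277702 ≈ -401.48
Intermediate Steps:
u(P) = -46 (u(P) = 0 - 46 = -46)
18334/u(157) - 35199/12074 = 18334/(-46) - 35199/12074 = 18334*(-1/46) - 35199*1/12074 = -9167/23 - 35199/12074 = -111491935/277702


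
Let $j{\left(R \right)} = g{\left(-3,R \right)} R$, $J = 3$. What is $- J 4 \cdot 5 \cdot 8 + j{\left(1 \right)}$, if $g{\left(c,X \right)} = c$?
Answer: $-483$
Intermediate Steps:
$j{\left(R \right)} = - 3 R$
$- J 4 \cdot 5 \cdot 8 + j{\left(1 \right)} = - 3 \cdot 4 \cdot 5 \cdot 8 - 3 = \left(-1\right) 12 \cdot 5 \cdot 8 - 3 = \left(-12\right) 5 \cdot 8 - 3 = \left(-60\right) 8 - 3 = -480 - 3 = -483$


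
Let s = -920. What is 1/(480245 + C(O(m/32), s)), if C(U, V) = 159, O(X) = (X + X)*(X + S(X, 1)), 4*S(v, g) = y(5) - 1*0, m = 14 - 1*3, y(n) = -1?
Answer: 1/480404 ≈ 2.0816e-6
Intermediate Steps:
m = 11 (m = 14 - 3 = 11)
S(v, g) = -¼ (S(v, g) = (-1 - 1*0)/4 = (-1 + 0)/4 = (¼)*(-1) = -¼)
O(X) = 2*X*(-¼ + X) (O(X) = (X + X)*(X - ¼) = (2*X)*(-¼ + X) = 2*X*(-¼ + X))
1/(480245 + C(O(m/32), s)) = 1/(480245 + 159) = 1/480404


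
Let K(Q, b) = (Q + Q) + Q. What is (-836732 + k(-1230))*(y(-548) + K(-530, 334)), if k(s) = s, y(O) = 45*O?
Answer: 21996502500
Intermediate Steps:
K(Q, b) = 3*Q (K(Q, b) = 2*Q + Q = 3*Q)
(-836732 + k(-1230))*(y(-548) + K(-530, 334)) = (-836732 - 1230)*(45*(-548) + 3*(-530)) = -837962*(-24660 - 1590) = -837962*(-26250) = 21996502500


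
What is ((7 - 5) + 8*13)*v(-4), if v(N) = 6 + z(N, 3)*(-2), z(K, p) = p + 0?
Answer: 0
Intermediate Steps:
z(K, p) = p
v(N) = 0 (v(N) = 6 + 3*(-2) = 6 - 6 = 0)
((7 - 5) + 8*13)*v(-4) = ((7 - 5) + 8*13)*0 = (2 + 104)*0 = 106*0 = 0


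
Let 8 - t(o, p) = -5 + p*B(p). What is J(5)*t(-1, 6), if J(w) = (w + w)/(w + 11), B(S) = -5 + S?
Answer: 35/8 ≈ 4.3750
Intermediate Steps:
J(w) = 2*w/(11 + w) (J(w) = (2*w)/(11 + w) = 2*w/(11 + w))
t(o, p) = 13 - p*(-5 + p) (t(o, p) = 8 - (-5 + p*(-5 + p)) = 8 + (5 - p*(-5 + p)) = 13 - p*(-5 + p))
J(5)*t(-1, 6) = (2*5/(11 + 5))*(13 - 1*6*(-5 + 6)) = (2*5/16)*(13 - 1*6*1) = (2*5*(1/16))*(13 - 6) = (5/8)*7 = 35/8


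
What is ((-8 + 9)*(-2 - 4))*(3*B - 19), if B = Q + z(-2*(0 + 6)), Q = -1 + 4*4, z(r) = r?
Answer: 60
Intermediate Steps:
Q = 15 (Q = -1 + 16 = 15)
B = 3 (B = 15 - 2*(0 + 6) = 15 - 2*6 = 15 - 12 = 3)
((-8 + 9)*(-2 - 4))*(3*B - 19) = ((-8 + 9)*(-2 - 4))*(3*3 - 19) = (1*(-6))*(9 - 19) = -6*(-10) = 60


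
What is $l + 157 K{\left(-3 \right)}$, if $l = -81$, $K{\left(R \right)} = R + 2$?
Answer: $-238$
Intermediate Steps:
$K{\left(R \right)} = 2 + R$
$l + 157 K{\left(-3 \right)} = -81 + 157 \left(2 - 3\right) = -81 + 157 \left(-1\right) = -81 - 157 = -238$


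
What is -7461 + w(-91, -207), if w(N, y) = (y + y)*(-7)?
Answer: -4563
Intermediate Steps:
w(N, y) = -14*y (w(N, y) = (2*y)*(-7) = -14*y)
-7461 + w(-91, -207) = -7461 - 14*(-207) = -7461 + 2898 = -4563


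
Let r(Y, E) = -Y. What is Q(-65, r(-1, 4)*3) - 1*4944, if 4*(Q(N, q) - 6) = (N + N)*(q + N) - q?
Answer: -11695/4 ≈ -2923.8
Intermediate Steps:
Q(N, q) = 6 - q/4 + N*(N + q)/2 (Q(N, q) = 6 + ((N + N)*(q + N) - q)/4 = 6 + ((2*N)*(N + q) - q)/4 = 6 + (2*N*(N + q) - q)/4 = 6 + (-q + 2*N*(N + q))/4 = 6 + (-q/4 + N*(N + q)/2) = 6 - q/4 + N*(N + q)/2)
Q(-65, r(-1, 4)*3) - 1*4944 = (6 + (½)*(-65)² - (-1*(-1))*3/4 + (½)*(-65)*(-1*(-1)*3)) - 1*4944 = (6 + (½)*4225 - 3/4 + (½)*(-65)*(1*3)) - 4944 = (6 + 4225/2 - ¼*3 + (½)*(-65)*3) - 4944 = (6 + 4225/2 - ¾ - 195/2) - 4944 = 8081/4 - 4944 = -11695/4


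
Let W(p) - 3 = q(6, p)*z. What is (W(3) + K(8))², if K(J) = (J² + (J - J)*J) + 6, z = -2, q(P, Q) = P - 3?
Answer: 4489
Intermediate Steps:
q(P, Q) = -3 + P
W(p) = -3 (W(p) = 3 + (-3 + 6)*(-2) = 3 + 3*(-2) = 3 - 6 = -3)
K(J) = 6 + J² (K(J) = (J² + 0*J) + 6 = (J² + 0) + 6 = J² + 6 = 6 + J²)
(W(3) + K(8))² = (-3 + (6 + 8²))² = (-3 + (6 + 64))² = (-3 + 70)² = 67² = 4489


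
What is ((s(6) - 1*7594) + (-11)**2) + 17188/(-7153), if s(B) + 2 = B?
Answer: -53442945/7153 ≈ -7471.4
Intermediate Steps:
s(B) = -2 + B
((s(6) - 1*7594) + (-11)**2) + 17188/(-7153) = (((-2 + 6) - 1*7594) + (-11)**2) + 17188/(-7153) = ((4 - 7594) + 121) + 17188*(-1/7153) = (-7590 + 121) - 17188/7153 = -7469 - 17188/7153 = -53442945/7153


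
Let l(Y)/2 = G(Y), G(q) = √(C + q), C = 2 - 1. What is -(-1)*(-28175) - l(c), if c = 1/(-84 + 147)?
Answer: -28175 - 16*√7/21 ≈ -28177.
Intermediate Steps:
C = 1
G(q) = √(1 + q)
c = 1/63 ≈ 0.015873
l(Y) = 2*√(1 + Y)
-(-1)*(-28175) - l(c) = -(-1)*(-28175) - 2*√(1 + 1/63) = -1*28175 - 2*√(64/63) = -28175 - 2*8*√7/21 = -28175 - 16*√7/21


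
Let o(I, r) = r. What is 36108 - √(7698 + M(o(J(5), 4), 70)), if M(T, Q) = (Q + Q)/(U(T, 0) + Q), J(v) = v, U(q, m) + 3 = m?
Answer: 36108 - √34565702/67 ≈ 36020.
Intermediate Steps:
U(q, m) = -3 + m
M(T, Q) = 2*Q/(-3 + Q) (M(T, Q) = (Q + Q)/((-3 + 0) + Q) = (2*Q)/(-3 + Q) = 2*Q/(-3 + Q))
36108 - √(7698 + M(o(J(5), 4), 70)) = 36108 - √(7698 + 2*70/(-3 + 70)) = 36108 - √(7698 + 2*70/67) = 36108 - √(7698 + 2*70*(1/67)) = 36108 - √(7698 + 140/67) = 36108 - √(515906/67) = 36108 - √34565702/67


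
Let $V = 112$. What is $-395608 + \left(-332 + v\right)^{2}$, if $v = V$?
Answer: $-347208$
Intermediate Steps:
$v = 112$
$-395608 + \left(-332 + v\right)^{2} = -395608 + \left(-332 + 112\right)^{2} = -395608 + \left(-220\right)^{2} = -395608 + 48400 = -347208$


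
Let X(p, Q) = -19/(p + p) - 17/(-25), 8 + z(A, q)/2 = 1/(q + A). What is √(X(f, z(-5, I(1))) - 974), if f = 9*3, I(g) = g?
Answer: I*√7886742/90 ≈ 31.204*I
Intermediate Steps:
f = 27
z(A, q) = -16 + 2/(A + q) (z(A, q) = -16 + 2/(q + A) = -16 + 2/(A + q))
X(p, Q) = 17/25 - 19/(2*p) (X(p, Q) = -19*1/(2*p) - 17*(-1/25) = -19/(2*p) + 17/25 = 17/25 - 19/(2*p))
√(X(f, z(-5, I(1))) - 974) = √((1/50)*(-475 + 34*27)/27 - 974) = √((1/50)*(1/27)*(-475 + 918) - 974) = √((1/50)*(1/27)*443 - 974) = √(443/1350 - 974) = √(-1314457/1350) = I*√7886742/90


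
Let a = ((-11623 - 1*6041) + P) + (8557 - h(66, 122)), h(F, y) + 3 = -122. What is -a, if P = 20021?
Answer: -11039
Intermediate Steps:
h(F, y) = -125 (h(F, y) = -3 - 122 = -125)
a = 11039 (a = ((-11623 - 1*6041) + 20021) + (8557 - 1*(-125)) = ((-11623 - 6041) + 20021) + (8557 + 125) = (-17664 + 20021) + 8682 = 2357 + 8682 = 11039)
-a = -1*11039 = -11039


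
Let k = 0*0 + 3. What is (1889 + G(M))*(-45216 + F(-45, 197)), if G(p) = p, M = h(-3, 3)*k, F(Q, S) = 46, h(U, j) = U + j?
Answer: -85326130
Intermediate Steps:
k = 3 (k = 0 + 3 = 3)
M = 0 (M = (-3 + 3)*3 = 0*3 = 0)
(1889 + G(M))*(-45216 + F(-45, 197)) = (1889 + 0)*(-45216 + 46) = 1889*(-45170) = -85326130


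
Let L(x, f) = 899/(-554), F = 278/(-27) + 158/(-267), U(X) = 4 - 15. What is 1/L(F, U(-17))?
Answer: -554/899 ≈ -0.61624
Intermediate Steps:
U(X) = -11
F = -26164/2403 (F = 278*(-1/27) + 158*(-1/267) = -278/27 - 158/267 = -26164/2403 ≈ -10.888)
L(x, f) = -899/554 (L(x, f) = 899*(-1/554) = -899/554)
1/L(F, U(-17)) = 1/(-899/554) = -554/899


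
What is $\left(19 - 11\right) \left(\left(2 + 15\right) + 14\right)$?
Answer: $248$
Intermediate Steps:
$\left(19 - 11\right) \left(\left(2 + 15\right) + 14\right) = 8 \left(17 + 14\right) = 8 \cdot 31 = 248$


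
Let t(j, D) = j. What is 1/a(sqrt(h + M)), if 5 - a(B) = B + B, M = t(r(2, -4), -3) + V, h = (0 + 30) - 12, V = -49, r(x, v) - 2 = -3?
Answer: 5/153 + 8*I*sqrt(2)/153 ≈ 0.03268 + 0.073946*I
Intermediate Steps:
r(x, v) = -1 (r(x, v) = 2 - 3 = -1)
h = 18 (h = 30 - 12 = 18)
M = -50 (M = -1 - 49 = -50)
a(B) = 5 - 2*B (a(B) = 5 - (B + B) = 5 - 2*B)
1/a(sqrt(h + M)) = 1/(5 - 2*sqrt(18 - 50)) = 1/(5 - 8*I*sqrt(2))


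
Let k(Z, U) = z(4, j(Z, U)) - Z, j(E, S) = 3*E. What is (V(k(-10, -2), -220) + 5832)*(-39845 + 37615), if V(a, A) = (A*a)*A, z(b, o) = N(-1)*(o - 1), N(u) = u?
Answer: -4438217360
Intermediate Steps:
z(b, o) = 1 - o (z(b, o) = -(o - 1) = -(-1 + o) = 1 - o)
k(Z, U) = 1 - 4*Z (k(Z, U) = (1 - 3*Z) - Z = 1 - 4*Z)
V(a, A) = a*A²
(V(k(-10, -2), -220) + 5832)*(-39845 + 37615) = ((1 - 4*(-10))*(-220)² + 5832)*(-39845 + 37615) = ((1 + 40)*48400 + 5832)*(-2230) = (41*48400 + 5832)*(-2230) = (1984400 + 5832)*(-2230) = 1990232*(-2230) = -4438217360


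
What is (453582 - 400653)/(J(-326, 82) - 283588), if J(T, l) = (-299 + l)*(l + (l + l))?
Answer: -52929/336970 ≈ -0.15707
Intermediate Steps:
J(T, l) = 3*l*(-299 + l) (J(T, l) = (-299 + l)*(l + 2*l) = (-299 + l)*(3*l) = 3*l*(-299 + l))
(453582 - 400653)/(J(-326, 82) - 283588) = (453582 - 400653)/(3*82*(-299 + 82) - 283588) = 52929/(3*82*(-217) - 283588) = 52929/(-53382 - 283588) = 52929/(-336970) = 52929*(-1/336970) = -52929/336970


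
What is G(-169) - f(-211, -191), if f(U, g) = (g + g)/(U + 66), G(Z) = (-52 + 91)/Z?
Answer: -5401/1885 ≈ -2.8653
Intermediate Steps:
G(Z) = 39/Z
f(U, g) = 2*g/(66 + U) (f(U, g) = (2*g)/(66 + U) = 2*g/(66 + U))
G(-169) - f(-211, -191) = 39/(-169) - 2*(-191)/(66 - 211) = 39*(-1/169) - 2*(-191)/(-145) = -3/13 - 2*(-191)*(-1)/145 = -3/13 - 1*382/145 = -3/13 - 382/145 = -5401/1885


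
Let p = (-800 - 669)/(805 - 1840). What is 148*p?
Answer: 217412/1035 ≈ 210.06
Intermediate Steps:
p = 1469/1035 (p = -1469/(-1035) = -1469*(-1/1035) = 1469/1035 ≈ 1.4193)
148*p = 148*(1469/1035) = 217412/1035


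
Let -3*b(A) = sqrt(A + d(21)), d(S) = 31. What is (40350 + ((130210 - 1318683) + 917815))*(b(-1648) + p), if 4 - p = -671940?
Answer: -154754078752 + 1612156*I*sqrt(33)/3 ≈ -1.5475e+11 + 3.087e+6*I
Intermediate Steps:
b(A) = -sqrt(31 + A)/3 (b(A) = -sqrt(A + 31)/3 = -sqrt(31 + A)/3)
p = 671944 (p = 4 - 1*(-671940) = 4 + 671940 = 671944)
(40350 + ((130210 - 1318683) + 917815))*(b(-1648) + p) = (40350 + ((130210 - 1318683) + 917815))*(-sqrt(31 - 1648)/3 + 671944) = (40350 + (-1188473 + 917815))*(-7*I*sqrt(33)/3 + 671944) = (40350 - 270658)*(-7*I*sqrt(33)/3 + 671944) = -230308*(-7*I*sqrt(33)/3 + 671944) = -230308*(671944 - 7*I*sqrt(33)/3) = -154754078752 + 1612156*I*sqrt(33)/3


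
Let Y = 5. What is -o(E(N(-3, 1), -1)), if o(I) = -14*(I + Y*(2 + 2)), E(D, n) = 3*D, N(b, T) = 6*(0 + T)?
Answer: 532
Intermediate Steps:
N(b, T) = 6*T
o(I) = -280 - 14*I (o(I) = -14*(I + 5*(2 + 2)) = -14*(I + 5*4) = -14*(I + 20) = -14*(20 + I) = -280 - 14*I)
-o(E(N(-3, 1), -1)) = -(-280 - 42*6*1) = -(-280 - 42*6) = -(-280 - 14*18) = -(-280 - 252) = -1*(-532) = 532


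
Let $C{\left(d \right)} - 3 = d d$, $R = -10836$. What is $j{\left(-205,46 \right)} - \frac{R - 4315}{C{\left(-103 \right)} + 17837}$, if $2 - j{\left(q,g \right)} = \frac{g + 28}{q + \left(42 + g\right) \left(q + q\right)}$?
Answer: $\frac{8001233}{3156795} \approx 2.5346$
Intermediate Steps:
$C{\left(d \right)} = 3 + d^{2}$ ($C{\left(d \right)} = 3 + d d = 3 + d^{2}$)
$j{\left(q,g \right)} = 2 - \frac{28 + g}{q + 2 q \left(42 + g\right)}$ ($j{\left(q,g \right)} = 2 - \frac{g + 28}{q + \left(42 + g\right) \left(q + q\right)} = 2 - \frac{28 + g}{q + \left(42 + g\right) 2 q} = 2 - \frac{28 + g}{q + 2 q \left(42 + g\right)}$)
$j{\left(-205,46 \right)} - \frac{R - 4315}{C{\left(-103 \right)} + 17837} = \frac{-28 - 46 + 170 \left(-205\right) + 4 \cdot 46 \left(-205\right)}{\left(-205\right) \left(85 + 2 \cdot 46\right)} - \frac{-10836 - 4315}{\left(3 + \left(-103\right)^{2}\right) + 17837} = - \frac{-28 - 46 - 34850 - 37720}{205 \left(85 + 92\right)} - - \frac{15151}{\left(3 + 10609\right) + 17837} = \left(- \frac{1}{205}\right) \frac{1}{177} \left(-72644\right) - - \frac{15151}{10612 + 17837} = \left(- \frac{1}{205}\right) \frac{1}{177} \left(-72644\right) - - \frac{15151}{28449} = \frac{72644}{36285} - \left(-15151\right) \frac{1}{28449} = \frac{72644}{36285} - - \frac{139}{261} = \frac{72644}{36285} + \frac{139}{261} = \frac{8001233}{3156795}$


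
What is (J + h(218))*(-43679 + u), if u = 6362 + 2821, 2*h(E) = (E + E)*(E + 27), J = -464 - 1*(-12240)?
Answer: -2248656256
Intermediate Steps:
J = 11776 (J = -464 + 12240 = 11776)
h(E) = E*(27 + E) (h(E) = ((E + E)*(E + 27))/2 = ((2*E)*(27 + E))/2 = (2*E*(27 + E))/2 = E*(27 + E))
u = 9183
(J + h(218))*(-43679 + u) = (11776 + 218*(27 + 218))*(-43679 + 9183) = (11776 + 218*245)*(-34496) = (11776 + 53410)*(-34496) = 65186*(-34496) = -2248656256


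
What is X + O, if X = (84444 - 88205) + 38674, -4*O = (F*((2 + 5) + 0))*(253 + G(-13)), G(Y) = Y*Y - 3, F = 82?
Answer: -50427/2 ≈ -25214.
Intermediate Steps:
G(Y) = -3 + Y² (G(Y) = Y² - 3 = -3 + Y²)
O = -120253/2 (O = -82*((2 + 5) + 0)*(253 + (-3 + (-13)²))/4 = -82*(7 + 0)*(253 + (-3 + 169))/4 = -82*7*(253 + 166)/4 = -287*419/2 = -¼*240506 = -120253/2 ≈ -60127.)
X = 34913 (X = -3761 + 38674 = 34913)
X + O = 34913 - 120253/2 = -50427/2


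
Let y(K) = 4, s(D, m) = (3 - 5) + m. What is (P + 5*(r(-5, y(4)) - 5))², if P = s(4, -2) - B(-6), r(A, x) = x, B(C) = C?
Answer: 9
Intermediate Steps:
s(D, m) = -2 + m
P = 2 (P = (-2 - 2) - 1*(-6) = -4 + 6 = 2)
(P + 5*(r(-5, y(4)) - 5))² = (2 + 5*(4 - 5))² = (2 + 5*(-1))² = (2 - 5)² = (-3)² = 9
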